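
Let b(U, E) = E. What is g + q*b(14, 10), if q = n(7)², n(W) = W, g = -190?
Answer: 300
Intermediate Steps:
q = 49 (q = 7² = 49)
g + q*b(14, 10) = -190 + 49*10 = -190 + 490 = 300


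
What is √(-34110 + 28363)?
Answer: I*√5747 ≈ 75.809*I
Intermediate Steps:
√(-34110 + 28363) = √(-5747) = I*√5747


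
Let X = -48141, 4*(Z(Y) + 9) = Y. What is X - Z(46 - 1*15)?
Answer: -192559/4 ≈ -48140.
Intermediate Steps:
Z(Y) = -9 + Y/4
X - Z(46 - 1*15) = -48141 - (-9 + (46 - 1*15)/4) = -48141 - (-9 + (46 - 15)/4) = -48141 - (-9 + (1/4)*31) = -48141 - (-9 + 31/4) = -48141 - 1*(-5/4) = -48141 + 5/4 = -192559/4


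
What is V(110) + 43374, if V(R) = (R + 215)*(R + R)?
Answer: 114874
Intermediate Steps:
V(R) = 2*R*(215 + R) (V(R) = (215 + R)*(2*R) = 2*R*(215 + R))
V(110) + 43374 = 2*110*(215 + 110) + 43374 = 2*110*325 + 43374 = 71500 + 43374 = 114874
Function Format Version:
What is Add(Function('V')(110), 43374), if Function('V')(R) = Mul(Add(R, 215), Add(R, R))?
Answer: 114874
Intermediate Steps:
Function('V')(R) = Mul(2, R, Add(215, R)) (Function('V')(R) = Mul(Add(215, R), Mul(2, R)) = Mul(2, R, Add(215, R)))
Add(Function('V')(110), 43374) = Add(Mul(2, 110, Add(215, 110)), 43374) = Add(Mul(2, 110, 325), 43374) = Add(71500, 43374) = 114874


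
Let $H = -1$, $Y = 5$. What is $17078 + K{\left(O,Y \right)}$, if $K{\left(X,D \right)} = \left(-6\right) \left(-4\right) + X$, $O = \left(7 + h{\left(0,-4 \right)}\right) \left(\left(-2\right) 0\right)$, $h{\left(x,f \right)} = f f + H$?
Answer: $17102$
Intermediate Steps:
$h{\left(x,f \right)} = -1 + f^{2}$ ($h{\left(x,f \right)} = f f - 1 = f^{2} - 1 = -1 + f^{2}$)
$O = 0$ ($O = \left(7 - \left(1 - \left(-4\right)^{2}\right)\right) \left(\left(-2\right) 0\right) = \left(7 + \left(-1 + 16\right)\right) 0 = \left(7 + 15\right) 0 = 22 \cdot 0 = 0$)
$K{\left(X,D \right)} = 24 + X$
$17078 + K{\left(O,Y \right)} = 17078 + \left(24 + 0\right) = 17078 + 24 = 17102$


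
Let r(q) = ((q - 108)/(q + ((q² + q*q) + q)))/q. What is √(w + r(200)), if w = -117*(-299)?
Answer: √56533927329246/40200 ≈ 187.04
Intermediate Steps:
w = 34983
r(q) = (-108 + q)/(q*(2*q + 2*q²)) (r(q) = ((-108 + q)/(q + ((q² + q²) + q)))/q = ((-108 + q)/(q + (2*q² + q)))/q = ((-108 + q)/(q + (q + 2*q²)))/q = ((-108 + q)/(2*q + 2*q²))/q = (-108 + q)/(q*(2*q + 2*q²)))
√(w + r(200)) = √(34983 + (½)*(-108 + 200)/(200²*(1 + 200))) = √(34983 + (½)*(1/40000)*92/201) = √(34983 + (½)*(1/40000)*(1/201)*92) = √(34983 + 23/4020000) = √(140631660023/4020000) = √56533927329246/40200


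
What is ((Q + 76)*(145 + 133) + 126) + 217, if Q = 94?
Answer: 47603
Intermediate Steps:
((Q + 76)*(145 + 133) + 126) + 217 = ((94 + 76)*(145 + 133) + 126) + 217 = (170*278 + 126) + 217 = (47260 + 126) + 217 = 47386 + 217 = 47603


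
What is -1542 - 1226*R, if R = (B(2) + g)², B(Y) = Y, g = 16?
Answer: -398766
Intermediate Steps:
R = 324 (R = (2 + 16)² = 18² = 324)
-1542 - 1226*R = -1542 - 1226*324 = -1542 - 397224 = -398766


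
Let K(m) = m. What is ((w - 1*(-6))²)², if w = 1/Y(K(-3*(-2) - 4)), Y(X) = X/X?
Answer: 2401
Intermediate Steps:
Y(X) = 1
w = 1 (w = 1/1 = 1)
((w - 1*(-6))²)² = ((1 - 1*(-6))²)² = ((1 + 6)²)² = (7²)² = 49² = 2401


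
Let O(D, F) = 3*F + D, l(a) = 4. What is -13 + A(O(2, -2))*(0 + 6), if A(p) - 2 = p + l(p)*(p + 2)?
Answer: -73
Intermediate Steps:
O(D, F) = D + 3*F
A(p) = 10 + 5*p (A(p) = 2 + (p + 4*(p + 2)) = 2 + (p + 4*(2 + p)) = 2 + (p + (8 + 4*p)) = 2 + (8 + 5*p) = 10 + 5*p)
-13 + A(O(2, -2))*(0 + 6) = -13 + (10 + 5*(2 + 3*(-2)))*(0 + 6) = -13 + (10 + 5*(2 - 6))*6 = -13 + (10 + 5*(-4))*6 = -13 + (10 - 20)*6 = -13 - 10*6 = -13 - 60 = -73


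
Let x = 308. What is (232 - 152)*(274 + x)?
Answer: 46560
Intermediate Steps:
(232 - 152)*(274 + x) = (232 - 152)*(274 + 308) = 80*582 = 46560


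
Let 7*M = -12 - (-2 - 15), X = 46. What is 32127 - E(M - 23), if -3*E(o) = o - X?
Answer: 674189/21 ≈ 32104.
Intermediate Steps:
M = 5/7 (M = (-12 - (-2 - 15))/7 = (-12 - 1*(-17))/7 = (-12 + 17)/7 = (⅐)*5 = 5/7 ≈ 0.71429)
E(o) = 46/3 - o/3 (E(o) = -(o - 1*46)/3 = -(o - 46)/3 = -(-46 + o)/3 = 46/3 - o/3)
32127 - E(M - 23) = 32127 - (46/3 - (5/7 - 23)/3) = 32127 - (46/3 - ⅓*(-156/7)) = 32127 - (46/3 + 52/7) = 32127 - 1*478/21 = 32127 - 478/21 = 674189/21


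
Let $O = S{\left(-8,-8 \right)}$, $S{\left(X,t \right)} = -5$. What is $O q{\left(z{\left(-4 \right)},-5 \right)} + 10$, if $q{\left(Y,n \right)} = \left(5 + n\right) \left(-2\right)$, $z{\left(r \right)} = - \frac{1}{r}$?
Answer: $10$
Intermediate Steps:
$O = -5$
$q{\left(Y,n \right)} = -10 - 2 n$
$O q{\left(z{\left(-4 \right)},-5 \right)} + 10 = - 5 \left(-10 - -10\right) + 10 = - 5 \left(-10 + 10\right) + 10 = \left(-5\right) 0 + 10 = 0 + 10 = 10$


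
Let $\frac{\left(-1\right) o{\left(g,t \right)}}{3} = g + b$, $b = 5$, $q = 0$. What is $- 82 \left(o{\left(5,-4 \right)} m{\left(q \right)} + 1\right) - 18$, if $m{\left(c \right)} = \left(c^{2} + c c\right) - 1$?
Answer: $-2560$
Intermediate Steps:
$o{\left(g,t \right)} = -15 - 3 g$ ($o{\left(g,t \right)} = - 3 \left(g + 5\right) = - 3 \left(5 + g\right) = -15 - 3 g$)
$m{\left(c \right)} = -1 + 2 c^{2}$ ($m{\left(c \right)} = \left(c^{2} + c^{2}\right) - 1 = 2 c^{2} - 1 = -1 + 2 c^{2}$)
$- 82 \left(o{\left(5,-4 \right)} m{\left(q \right)} + 1\right) - 18 = - 82 \left(\left(-15 - 15\right) \left(-1 + 2 \cdot 0^{2}\right) + 1\right) - 18 = - 82 \left(\left(-15 - 15\right) \left(-1 + 2 \cdot 0\right) + 1\right) - 18 = - 82 \left(- 30 \left(-1 + 0\right) + 1\right) - 18 = - 82 \left(\left(-30\right) \left(-1\right) + 1\right) - 18 = - 82 \left(30 + 1\right) - 18 = \left(-82\right) 31 - 18 = -2542 - 18 = -2560$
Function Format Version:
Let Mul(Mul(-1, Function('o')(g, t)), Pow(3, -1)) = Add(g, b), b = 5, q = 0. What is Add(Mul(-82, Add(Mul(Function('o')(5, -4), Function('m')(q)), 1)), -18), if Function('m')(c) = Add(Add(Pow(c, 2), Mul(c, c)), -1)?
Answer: -2560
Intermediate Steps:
Function('o')(g, t) = Add(-15, Mul(-3, g)) (Function('o')(g, t) = Mul(-3, Add(g, 5)) = Mul(-3, Add(5, g)) = Add(-15, Mul(-3, g)))
Function('m')(c) = Add(-1, Mul(2, Pow(c, 2))) (Function('m')(c) = Add(Add(Pow(c, 2), Pow(c, 2)), -1) = Add(Mul(2, Pow(c, 2)), -1) = Add(-1, Mul(2, Pow(c, 2))))
Add(Mul(-82, Add(Mul(Function('o')(5, -4), Function('m')(q)), 1)), -18) = Add(Mul(-82, Add(Mul(Add(-15, Mul(-3, 5)), Add(-1, Mul(2, Pow(0, 2)))), 1)), -18) = Add(Mul(-82, Add(Mul(Add(-15, -15), Add(-1, Mul(2, 0))), 1)), -18) = Add(Mul(-82, Add(Mul(-30, Add(-1, 0)), 1)), -18) = Add(Mul(-82, Add(Mul(-30, -1), 1)), -18) = Add(Mul(-82, Add(30, 1)), -18) = Add(Mul(-82, 31), -18) = Add(-2542, -18) = -2560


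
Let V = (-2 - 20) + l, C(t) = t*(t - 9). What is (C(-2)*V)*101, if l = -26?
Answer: -106656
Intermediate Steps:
C(t) = t*(-9 + t)
V = -48 (V = (-2 - 20) - 26 = -22 - 26 = -48)
(C(-2)*V)*101 = (-2*(-9 - 2)*(-48))*101 = (-2*(-11)*(-48))*101 = (22*(-48))*101 = -1056*101 = -106656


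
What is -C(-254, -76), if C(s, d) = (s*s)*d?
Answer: 4903216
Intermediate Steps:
C(s, d) = d*s**2 (C(s, d) = s**2*d = d*s**2)
-C(-254, -76) = -(-76)*(-254)**2 = -(-76)*64516 = -1*(-4903216) = 4903216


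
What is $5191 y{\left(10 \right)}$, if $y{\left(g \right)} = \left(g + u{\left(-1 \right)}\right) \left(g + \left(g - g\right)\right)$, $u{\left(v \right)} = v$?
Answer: $467190$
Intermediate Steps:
$y{\left(g \right)} = g \left(-1 + g\right)$ ($y{\left(g \right)} = \left(g - 1\right) \left(g + \left(g - g\right)\right) = \left(-1 + g\right) \left(g + 0\right) = \left(-1 + g\right) g = g \left(-1 + g\right)$)
$5191 y{\left(10 \right)} = 5191 \cdot 10 \left(-1 + 10\right) = 5191 \cdot 10 \cdot 9 = 5191 \cdot 90 = 467190$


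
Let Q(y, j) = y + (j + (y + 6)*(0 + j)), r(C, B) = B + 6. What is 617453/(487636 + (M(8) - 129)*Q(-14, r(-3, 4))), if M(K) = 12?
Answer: 617453/497464 ≈ 1.2412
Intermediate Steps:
r(C, B) = 6 + B
Q(y, j) = j + y + j*(6 + y) (Q(y, j) = y + (j + (6 + y)*j) = y + (j + j*(6 + y)) = j + y + j*(6 + y))
617453/(487636 + (M(8) - 129)*Q(-14, r(-3, 4))) = 617453/(487636 + (12 - 129)*(-14 + 7*(6 + 4) + (6 + 4)*(-14))) = 617453/(487636 - 117*(-14 + 7*10 + 10*(-14))) = 617453/(487636 - 117*(-14 + 70 - 140)) = 617453/(487636 - 117*(-84)) = 617453/(487636 + 9828) = 617453/497464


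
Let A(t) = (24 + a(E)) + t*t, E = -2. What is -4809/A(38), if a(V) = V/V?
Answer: -4809/1469 ≈ -3.2737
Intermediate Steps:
a(V) = 1
A(t) = 25 + t² (A(t) = (24 + 1) + t*t = 25 + t²)
-4809/A(38) = -4809/(25 + 38²) = -4809/(25 + 1444) = -4809/1469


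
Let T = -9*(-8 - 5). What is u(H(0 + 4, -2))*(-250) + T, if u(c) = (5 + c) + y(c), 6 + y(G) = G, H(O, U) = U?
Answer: 1367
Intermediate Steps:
y(G) = -6 + G
u(c) = -1 + 2*c (u(c) = (5 + c) + (-6 + c) = -1 + 2*c)
T = 117 (T = -9*(-13) = 117)
u(H(0 + 4, -2))*(-250) + T = (-1 + 2*(-2))*(-250) + 117 = (-1 - 4)*(-250) + 117 = -5*(-250) + 117 = 1250 + 117 = 1367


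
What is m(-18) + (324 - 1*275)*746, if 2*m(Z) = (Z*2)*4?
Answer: 36482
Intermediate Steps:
m(Z) = 4*Z (m(Z) = ((Z*2)*4)/2 = ((2*Z)*4)/2 = (8*Z)/2 = 4*Z)
m(-18) + (324 - 1*275)*746 = 4*(-18) + (324 - 1*275)*746 = -72 + (324 - 275)*746 = -72 + 49*746 = -72 + 36554 = 36482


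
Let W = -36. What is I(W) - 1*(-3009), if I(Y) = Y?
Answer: 2973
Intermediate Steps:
I(W) - 1*(-3009) = -36 - 1*(-3009) = -36 + 3009 = 2973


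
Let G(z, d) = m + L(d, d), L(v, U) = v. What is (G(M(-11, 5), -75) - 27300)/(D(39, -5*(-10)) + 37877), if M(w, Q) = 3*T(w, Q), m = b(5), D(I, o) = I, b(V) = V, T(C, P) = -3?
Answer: -13685/18958 ≈ -0.72186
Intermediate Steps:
m = 5
M(w, Q) = -9 (M(w, Q) = 3*(-3) = -9)
G(z, d) = 5 + d
(G(M(-11, 5), -75) - 27300)/(D(39, -5*(-10)) + 37877) = ((5 - 75) - 27300)/(39 + 37877) = (-70 - 27300)/37916 = -27370*1/37916 = -13685/18958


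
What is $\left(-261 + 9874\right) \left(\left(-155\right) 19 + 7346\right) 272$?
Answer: $11507453136$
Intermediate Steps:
$\left(-261 + 9874\right) \left(\left(-155\right) 19 + 7346\right) 272 = 9613 \left(-2945 + 7346\right) 272 = 9613 \cdot 4401 \cdot 272 = 42306813 \cdot 272 = 11507453136$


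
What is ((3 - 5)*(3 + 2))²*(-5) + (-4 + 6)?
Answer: -498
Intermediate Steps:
((3 - 5)*(3 + 2))²*(-5) + (-4 + 6) = (-2*5)²*(-5) + 2 = (-10)²*(-5) + 2 = 100*(-5) + 2 = -500 + 2 = -498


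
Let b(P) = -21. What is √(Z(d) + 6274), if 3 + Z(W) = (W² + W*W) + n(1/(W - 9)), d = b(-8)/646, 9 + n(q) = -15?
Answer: √2606973934/646 ≈ 79.038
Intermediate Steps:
n(q) = -24 (n(q) = -9 - 15 = -24)
d = -21/646 ≈ -0.032508
Z(W) = -27 + 2*W² (Z(W) = -3 + ((W² + W*W) - 24) = -3 + ((W² + W²) - 24) = -3 + (2*W² - 24) = -3 + (-24 + 2*W²) = -27 + 2*W²)
√(Z(d) + 6274) = √((-27 + 2*(-21/646)²) + 6274) = √((-27 + 2*(441/417316)) + 6274) = √((-27 + 441/208658) + 6274) = √(-5633325/208658 + 6274) = √(1303486967/208658) = √2606973934/646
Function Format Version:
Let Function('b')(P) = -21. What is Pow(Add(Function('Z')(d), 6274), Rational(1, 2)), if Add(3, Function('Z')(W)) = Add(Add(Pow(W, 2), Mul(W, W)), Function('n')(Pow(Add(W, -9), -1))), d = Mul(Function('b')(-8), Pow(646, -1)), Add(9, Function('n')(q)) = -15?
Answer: Mul(Rational(1, 646), Pow(2606973934, Rational(1, 2))) ≈ 79.038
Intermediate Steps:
Function('n')(q) = -24 (Function('n')(q) = Add(-9, -15) = -24)
d = Rational(-21, 646) (d = Mul(-21, Pow(646, -1)) = Mul(-21, Rational(1, 646)) = Rational(-21, 646) ≈ -0.032508)
Function('Z')(W) = Add(-27, Mul(2, Pow(W, 2))) (Function('Z')(W) = Add(-3, Add(Add(Pow(W, 2), Mul(W, W)), -24)) = Add(-3, Add(Add(Pow(W, 2), Pow(W, 2)), -24)) = Add(-3, Add(Mul(2, Pow(W, 2)), -24)) = Add(-3, Add(-24, Mul(2, Pow(W, 2)))) = Add(-27, Mul(2, Pow(W, 2))))
Pow(Add(Function('Z')(d), 6274), Rational(1, 2)) = Pow(Add(Add(-27, Mul(2, Pow(Rational(-21, 646), 2))), 6274), Rational(1, 2)) = Pow(Add(Add(-27, Mul(2, Rational(441, 417316))), 6274), Rational(1, 2)) = Pow(Add(Add(-27, Rational(441, 208658)), 6274), Rational(1, 2)) = Pow(Add(Rational(-5633325, 208658), 6274), Rational(1, 2)) = Pow(Rational(1303486967, 208658), Rational(1, 2)) = Mul(Rational(1, 646), Pow(2606973934, Rational(1, 2)))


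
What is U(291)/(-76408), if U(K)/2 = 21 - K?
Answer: 135/19102 ≈ 0.0070673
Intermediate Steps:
U(K) = 42 - 2*K (U(K) = 2*(21 - K) = 42 - 2*K)
U(291)/(-76408) = (42 - 2*291)/(-76408) = (42 - 582)*(-1/76408) = -540*(-1/76408) = 135/19102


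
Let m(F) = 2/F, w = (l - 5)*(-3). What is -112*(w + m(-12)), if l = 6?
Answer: 1064/3 ≈ 354.67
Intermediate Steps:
w = -3 (w = (6 - 5)*(-3) = 1*(-3) = -3)
-112*(w + m(-12)) = -112*(-3 + 2/(-12)) = -112*(-3 + 2*(-1/12)) = -112*(-3 - ⅙) = -112*(-19/6) = 1064/3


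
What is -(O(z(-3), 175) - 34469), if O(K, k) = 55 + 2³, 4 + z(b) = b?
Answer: 34406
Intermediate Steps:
z(b) = -4 + b
O(K, k) = 63 (O(K, k) = 55 + 8 = 63)
-(O(z(-3), 175) - 34469) = -(63 - 34469) = -1*(-34406) = 34406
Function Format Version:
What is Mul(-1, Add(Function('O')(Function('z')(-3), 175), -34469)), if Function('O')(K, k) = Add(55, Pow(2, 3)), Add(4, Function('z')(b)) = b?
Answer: 34406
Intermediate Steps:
Function('z')(b) = Add(-4, b)
Function('O')(K, k) = 63 (Function('O')(K, k) = Add(55, 8) = 63)
Mul(-1, Add(Function('O')(Function('z')(-3), 175), -34469)) = Mul(-1, Add(63, -34469)) = Mul(-1, -34406) = 34406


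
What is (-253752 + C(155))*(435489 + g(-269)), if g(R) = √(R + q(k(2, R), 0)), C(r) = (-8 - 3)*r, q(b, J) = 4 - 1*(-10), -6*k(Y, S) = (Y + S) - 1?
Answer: -111248713473 - 255457*I*√255 ≈ -1.1125e+11 - 4.0793e+6*I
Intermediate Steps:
k(Y, S) = ⅙ - S/6 - Y/6 (k(Y, S) = -((Y + S) - 1)/6 = -((S + Y) - 1)/6 = -(-1 + S + Y)/6 = ⅙ - S/6 - Y/6)
q(b, J) = 14 (q(b, J) = 4 + 10 = 14)
C(r) = -11*r
g(R) = √(14 + R) (g(R) = √(R + 14) = √(14 + R))
(-253752 + C(155))*(435489 + g(-269)) = (-253752 - 11*155)*(435489 + √(14 - 269)) = (-253752 - 1705)*(435489 + √(-255)) = -255457*(435489 + I*√255) = -111248713473 - 255457*I*√255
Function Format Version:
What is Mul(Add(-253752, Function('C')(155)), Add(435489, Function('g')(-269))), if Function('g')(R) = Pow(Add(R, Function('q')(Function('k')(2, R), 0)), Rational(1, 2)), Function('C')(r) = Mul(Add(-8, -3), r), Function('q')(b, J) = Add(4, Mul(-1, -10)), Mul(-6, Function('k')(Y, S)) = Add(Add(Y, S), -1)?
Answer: Add(-111248713473, Mul(-255457, I, Pow(255, Rational(1, 2)))) ≈ Add(-1.1125e+11, Mul(-4.0793e+6, I))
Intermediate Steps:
Function('k')(Y, S) = Add(Rational(1, 6), Mul(Rational(-1, 6), S), Mul(Rational(-1, 6), Y)) (Function('k')(Y, S) = Mul(Rational(-1, 6), Add(Add(Y, S), -1)) = Mul(Rational(-1, 6), Add(Add(S, Y), -1)) = Mul(Rational(-1, 6), Add(-1, S, Y)) = Add(Rational(1, 6), Mul(Rational(-1, 6), S), Mul(Rational(-1, 6), Y)))
Function('q')(b, J) = 14 (Function('q')(b, J) = Add(4, 10) = 14)
Function('C')(r) = Mul(-11, r)
Function('g')(R) = Pow(Add(14, R), Rational(1, 2)) (Function('g')(R) = Pow(Add(R, 14), Rational(1, 2)) = Pow(Add(14, R), Rational(1, 2)))
Mul(Add(-253752, Function('C')(155)), Add(435489, Function('g')(-269))) = Mul(Add(-253752, Mul(-11, 155)), Add(435489, Pow(Add(14, -269), Rational(1, 2)))) = Mul(Add(-253752, -1705), Add(435489, Pow(-255, Rational(1, 2)))) = Mul(-255457, Add(435489, Mul(I, Pow(255, Rational(1, 2))))) = Add(-111248713473, Mul(-255457, I, Pow(255, Rational(1, 2))))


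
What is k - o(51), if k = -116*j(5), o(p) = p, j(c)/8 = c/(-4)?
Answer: 1109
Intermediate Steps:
j(c) = -2*c (j(c) = 8*(c/(-4)) = 8*(c*(-¼)) = 8*(-c/4) = -2*c)
k = 1160 (k = -(-232)*5 = -116*(-10) = 1160)
k - o(51) = 1160 - 1*51 = 1160 - 51 = 1109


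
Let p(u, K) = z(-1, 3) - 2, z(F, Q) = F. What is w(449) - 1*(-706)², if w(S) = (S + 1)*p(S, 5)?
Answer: -499786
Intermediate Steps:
p(u, K) = -3 (p(u, K) = -1 - 2 = -3)
w(S) = -3 - 3*S (w(S) = (S + 1)*(-3) = (1 + S)*(-3) = -3 - 3*S)
w(449) - 1*(-706)² = (-3 - 3*449) - 1*(-706)² = (-3 - 1347) - 1*498436 = -1350 - 498436 = -499786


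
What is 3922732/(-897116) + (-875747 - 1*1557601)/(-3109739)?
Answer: -227629028695/63404468471 ≈ -3.5901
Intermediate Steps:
3922732/(-897116) + (-875747 - 1*1557601)/(-3109739) = 3922732*(-1/897116) + (-875747 - 1557601)*(-1/3109739) = -89153/20389 - 2433348*(-1/3109739) = -89153/20389 + 2433348/3109739 = -227629028695/63404468471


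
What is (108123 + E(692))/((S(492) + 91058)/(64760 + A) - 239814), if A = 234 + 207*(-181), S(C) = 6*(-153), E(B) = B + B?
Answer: -3014399189/6601269838 ≈ -0.45664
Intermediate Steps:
E(B) = 2*B
S(C) = -918
A = -37233 (A = 234 - 37467 = -37233)
(108123 + E(692))/((S(492) + 91058)/(64760 + A) - 239814) = (108123 + 2*692)/((-918 + 91058)/(64760 - 37233) - 239814) = (108123 + 1384)/(90140/27527 - 239814) = 109507/(90140*(1/27527) - 239814) = 109507/(90140/27527 - 239814) = 109507/(-6601269838/27527) = 109507*(-27527/6601269838) = -3014399189/6601269838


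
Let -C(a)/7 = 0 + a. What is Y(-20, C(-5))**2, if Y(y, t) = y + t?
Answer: 225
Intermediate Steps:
C(a) = -7*a (C(a) = -7*(0 + a) = -7*a)
Y(y, t) = t + y
Y(-20, C(-5))**2 = (-7*(-5) - 20)**2 = (35 - 20)**2 = 15**2 = 225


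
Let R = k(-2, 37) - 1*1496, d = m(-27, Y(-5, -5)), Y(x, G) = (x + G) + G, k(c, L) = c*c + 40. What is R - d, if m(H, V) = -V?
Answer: -1467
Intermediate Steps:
k(c, L) = 40 + c² (k(c, L) = c² + 40 = 40 + c²)
Y(x, G) = x + 2*G (Y(x, G) = (G + x) + G = x + 2*G)
d = 15 (d = -(-5 + 2*(-5)) = -(-5 - 10) = -1*(-15) = 15)
R = -1452 (R = (40 + (-2)²) - 1*1496 = (40 + 4) - 1496 = 44 - 1496 = -1452)
R - d = -1452 - 1*15 = -1452 - 15 = -1467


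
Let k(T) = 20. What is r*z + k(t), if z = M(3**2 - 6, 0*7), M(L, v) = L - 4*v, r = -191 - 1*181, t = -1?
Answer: -1096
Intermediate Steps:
r = -372 (r = -191 - 181 = -372)
z = 3 (z = (3**2 - 6) - 0*7 = (9 - 6) - 4*0 = 3 + 0 = 3)
r*z + k(t) = -372*3 + 20 = -1116 + 20 = -1096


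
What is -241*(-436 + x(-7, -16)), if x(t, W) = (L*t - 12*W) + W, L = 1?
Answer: 64347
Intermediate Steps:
x(t, W) = t - 11*W (x(t, W) = (1*t - 12*W) + W = (t - 12*W) + W = t - 11*W)
-241*(-436 + x(-7, -16)) = -241*(-436 + (-7 - 11*(-16))) = -241*(-436 + (-7 + 176)) = -241*(-436 + 169) = -241*(-267) = 64347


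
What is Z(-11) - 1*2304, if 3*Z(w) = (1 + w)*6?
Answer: -2324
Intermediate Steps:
Z(w) = 2 + 2*w (Z(w) = ((1 + w)*6)/3 = (6 + 6*w)/3 = 2 + 2*w)
Z(-11) - 1*2304 = (2 + 2*(-11)) - 1*2304 = (2 - 22) - 2304 = -20 - 2304 = -2324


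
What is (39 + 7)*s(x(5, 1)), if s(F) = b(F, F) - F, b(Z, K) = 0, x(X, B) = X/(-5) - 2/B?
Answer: 138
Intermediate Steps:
x(X, B) = -2/B - X/5 (x(X, B) = X*(-⅕) - 2/B = -X/5 - 2/B = -2/B - X/5)
s(F) = -F (s(F) = 0 - F = -F)
(39 + 7)*s(x(5, 1)) = (39 + 7)*(-(-2/1 - ⅕*5)) = 46*(-(-2*1 - 1)) = 46*(-(-2 - 1)) = 46*(-1*(-3)) = 46*3 = 138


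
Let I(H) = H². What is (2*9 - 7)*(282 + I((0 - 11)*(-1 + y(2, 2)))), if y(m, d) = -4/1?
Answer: 36377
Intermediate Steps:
y(m, d) = -4 (y(m, d) = -4*1 = -4)
(2*9 - 7)*(282 + I((0 - 11)*(-1 + y(2, 2)))) = (2*9 - 7)*(282 + ((0 - 11)*(-1 - 4))²) = (18 - 7)*(282 + (-11*(-5))²) = 11*(282 + 55²) = 11*(282 + 3025) = 11*3307 = 36377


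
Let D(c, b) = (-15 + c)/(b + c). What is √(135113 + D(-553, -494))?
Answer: √148112681313/1047 ≈ 367.58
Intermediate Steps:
D(c, b) = (-15 + c)/(b + c)
√(135113 + D(-553, -494)) = √(135113 + (-15 - 553)/(-494 - 553)) = √(135113 - 568/(-1047)) = √(135113 - 1/1047*(-568)) = √(135113 + 568/1047) = √(141463879/1047) = √148112681313/1047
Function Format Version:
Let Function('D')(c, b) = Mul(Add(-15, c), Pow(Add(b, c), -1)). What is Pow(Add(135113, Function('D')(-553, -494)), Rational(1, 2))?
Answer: Mul(Rational(1, 1047), Pow(148112681313, Rational(1, 2))) ≈ 367.58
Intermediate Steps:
Function('D')(c, b) = Mul(Pow(Add(b, c), -1), Add(-15, c))
Pow(Add(135113, Function('D')(-553, -494)), Rational(1, 2)) = Pow(Add(135113, Mul(Pow(Add(-494, -553), -1), Add(-15, -553))), Rational(1, 2)) = Pow(Add(135113, Mul(Pow(-1047, -1), -568)), Rational(1, 2)) = Pow(Add(135113, Mul(Rational(-1, 1047), -568)), Rational(1, 2)) = Pow(Add(135113, Rational(568, 1047)), Rational(1, 2)) = Pow(Rational(141463879, 1047), Rational(1, 2)) = Mul(Rational(1, 1047), Pow(148112681313, Rational(1, 2)))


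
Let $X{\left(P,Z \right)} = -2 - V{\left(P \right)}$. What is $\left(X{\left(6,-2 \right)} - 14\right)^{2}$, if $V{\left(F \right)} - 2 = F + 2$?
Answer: $676$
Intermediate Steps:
$V{\left(F \right)} = 4 + F$ ($V{\left(F \right)} = 2 + \left(F + 2\right) = 2 + \left(2 + F\right) = 4 + F$)
$X{\left(P,Z \right)} = -6 - P$ ($X{\left(P,Z \right)} = -2 - \left(4 + P\right) = -6 - P$)
$\left(X{\left(6,-2 \right)} - 14\right)^{2} = \left(\left(-6 - 6\right) - 14\right)^{2} = \left(-12 - 14\right)^{2} = \left(-26\right)^{2} = 676$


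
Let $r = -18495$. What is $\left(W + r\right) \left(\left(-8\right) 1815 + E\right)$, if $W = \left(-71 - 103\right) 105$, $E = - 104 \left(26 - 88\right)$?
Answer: $296767080$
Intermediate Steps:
$E = 6448$ ($E = \left(-104\right) \left(-62\right) = 6448$)
$W = -18270$ ($W = \left(-174\right) 105 = -18270$)
$\left(W + r\right) \left(\left(-8\right) 1815 + E\right) = \left(-18270 - 18495\right) \left(\left(-8\right) 1815 + 6448\right) = - 36765 \left(-14520 + 6448\right) = \left(-36765\right) \left(-8072\right) = 296767080$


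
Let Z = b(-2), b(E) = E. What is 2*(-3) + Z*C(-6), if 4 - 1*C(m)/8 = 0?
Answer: -70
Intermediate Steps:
C(m) = 32 (C(m) = 32 - 8*0 = 32 + 0 = 32)
Z = -2
2*(-3) + Z*C(-6) = 2*(-3) - 2*32 = -6 - 64 = -70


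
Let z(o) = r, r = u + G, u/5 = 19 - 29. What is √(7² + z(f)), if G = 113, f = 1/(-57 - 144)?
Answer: 4*√7 ≈ 10.583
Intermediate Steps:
f = -1/201 (f = 1/(-201) = -1/201 ≈ -0.0049751)
u = -50 (u = 5*(19 - 29) = 5*(-10) = -50)
r = 63 (r = -50 + 113 = 63)
z(o) = 63
√(7² + z(f)) = √(7² + 63) = √(49 + 63) = √112 = 4*√7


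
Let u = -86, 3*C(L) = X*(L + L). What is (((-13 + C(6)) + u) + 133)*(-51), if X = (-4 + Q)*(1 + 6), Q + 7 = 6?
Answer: 5406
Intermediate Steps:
Q = -1 (Q = -7 + 6 = -1)
X = -35 (X = (-4 - 1)*(1 + 6) = -5*7 = -35)
C(L) = -70*L/3 (C(L) = (-35*(L + L))/3 = (-70*L)/3 = -70*L/3)
(((-13 + C(6)) + u) + 133)*(-51) = (((-13 - 70/3*6) - 86) + 133)*(-51) = (((-13 - 140) - 86) + 133)*(-51) = ((-153 - 86) + 133)*(-51) = (-239 + 133)*(-51) = -106*(-51) = 5406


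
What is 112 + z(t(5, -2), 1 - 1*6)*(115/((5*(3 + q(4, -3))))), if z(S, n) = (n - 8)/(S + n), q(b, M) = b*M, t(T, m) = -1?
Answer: 5749/54 ≈ 106.46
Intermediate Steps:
q(b, M) = M*b
z(S, n) = (-8 + n)/(S + n)
112 + z(t(5, -2), 1 - 1*6)*(115/((5*(3 + q(4, -3))))) = 112 + ((-8 + (1 - 1*6))/(-1 + (1 - 1*6)))*(115/((5*(3 - 3*4)))) = 112 + ((-8 + (1 - 6))/(-1 + (1 - 6)))*(115/((5*(3 - 12)))) = 112 + ((-8 - 5)/(-1 - 5))*(115/((5*(-9)))) = 112 + (-13/(-6))*(115/(-45)) = 112 + (-⅙*(-13))*(115*(-1/45)) = 112 + (13/6)*(-23/9) = 112 - 299/54 = 5749/54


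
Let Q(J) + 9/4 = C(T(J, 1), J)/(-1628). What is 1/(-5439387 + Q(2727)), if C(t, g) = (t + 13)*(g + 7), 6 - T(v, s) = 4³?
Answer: -1628/8855202669 ≈ -1.8385e-7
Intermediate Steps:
T(v, s) = -58 (T(v, s) = 6 - 1*4³ = 6 - 1*64 = 6 - 64 = -58)
C(t, g) = (7 + g)*(13 + t) (C(t, g) = (13 + t)*(7 + g) = (7 + g)*(13 + t))
Q(J) = -837/407 + 45*J/1628 (Q(J) = -9/4 + (91 + 7*(-58) + 13*J + J*(-58))/(-1628) = -9/4 + (91 - 406 + 13*J - 58*J)*(-1/1628) = -9/4 + (-315 - 45*J)*(-1/1628) = -9/4 + (315/1628 + 45*J/1628) = -837/407 + 45*J/1628)
1/(-5439387 + Q(2727)) = 1/(-5439387 + (-837/407 + (45/1628)*2727)) = 1/(-5439387 + (-837/407 + 122715/1628)) = 1/(-5439387 + 119367/1628) = 1/(-8855202669/1628) = -1628/8855202669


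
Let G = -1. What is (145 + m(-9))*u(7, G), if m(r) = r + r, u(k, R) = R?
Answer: -127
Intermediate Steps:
m(r) = 2*r
(145 + m(-9))*u(7, G) = (145 + 2*(-9))*(-1) = (145 - 18)*(-1) = 127*(-1) = -127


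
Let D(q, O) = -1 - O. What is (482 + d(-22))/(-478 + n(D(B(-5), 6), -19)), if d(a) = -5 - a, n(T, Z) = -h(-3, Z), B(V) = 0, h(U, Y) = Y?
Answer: -499/459 ≈ -1.0871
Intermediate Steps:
n(T, Z) = -Z
(482 + d(-22))/(-478 + n(D(B(-5), 6), -19)) = (482 + (-5 - 1*(-22)))/(-478 - 1*(-19)) = (482 + (-5 + 22))/(-478 + 19) = (482 + 17)/(-459) = 499*(-1/459) = -499/459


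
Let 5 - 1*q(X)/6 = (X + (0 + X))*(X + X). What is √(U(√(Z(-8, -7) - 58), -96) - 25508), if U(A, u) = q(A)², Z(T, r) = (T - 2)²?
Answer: 4*√58186 ≈ 964.87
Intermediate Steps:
Z(T, r) = (-2 + T)²
q(X) = 30 - 24*X² (q(X) = 30 - 6*(X + (0 + X))*(X + X) = 30 - 6*(X + X)*2*X = 30 - 6*2*X*2*X = 30 - 24*X²)
U(A, u) = (30 - 24*A²)²
√(U(√(Z(-8, -7) - 58), -96) - 25508) = √(36*(-5 + 4*(√((-2 - 8)² - 58))²)² - 25508) = √(36*(-5 + 4*(√((-10)² - 58))²)² - 25508) = √(36*(-5 + 4*(√(100 - 58))²)² - 25508) = √(36*(-5 + 4*(√42)²)² - 25508) = √(36*(-5 + 4*42)² - 25508) = √(36*(-5 + 168)² - 25508) = √(36*163² - 25508) = √(36*26569 - 25508) = √(956484 - 25508) = √930976 = 4*√58186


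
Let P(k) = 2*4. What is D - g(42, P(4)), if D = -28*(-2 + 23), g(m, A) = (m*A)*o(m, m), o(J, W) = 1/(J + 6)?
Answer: -595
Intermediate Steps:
o(J, W) = 1/(6 + J)
P(k) = 8
g(m, A) = A*m/(6 + m) (g(m, A) = (m*A)/(6 + m) = (A*m)/(6 + m) = A*m/(6 + m))
D = -588 (D = -28*21 = -588)
D - g(42, P(4)) = -588 - 8*42/(6 + 42) = -588 - 8*42/48 = -588 - 1*7 = -588 - 7 = -595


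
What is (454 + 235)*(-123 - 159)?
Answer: -194298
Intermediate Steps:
(454 + 235)*(-123 - 159) = 689*(-282) = -194298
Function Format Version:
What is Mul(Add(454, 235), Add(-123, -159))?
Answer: -194298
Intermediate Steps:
Mul(Add(454, 235), Add(-123, -159)) = Mul(689, -282) = -194298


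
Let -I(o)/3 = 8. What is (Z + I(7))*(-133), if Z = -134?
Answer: 21014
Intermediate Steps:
I(o) = -24 (I(o) = -3*8 = -24)
(Z + I(7))*(-133) = (-134 - 24)*(-133) = -158*(-133) = 21014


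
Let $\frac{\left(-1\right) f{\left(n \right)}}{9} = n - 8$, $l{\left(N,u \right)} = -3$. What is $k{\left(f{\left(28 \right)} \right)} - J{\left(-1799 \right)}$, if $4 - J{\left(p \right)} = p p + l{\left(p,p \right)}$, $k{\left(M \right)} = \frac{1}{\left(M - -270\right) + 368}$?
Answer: $\frac{1482268453}{458} \approx 3.2364 \cdot 10^{6}$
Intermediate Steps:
$f{\left(n \right)} = 72 - 9 n$ ($f{\left(n \right)} = - 9 \left(n - 8\right) = - 9 \left(-8 + n\right) = 72 - 9 n$)
$k{\left(M \right)} = \frac{1}{638 + M}$ ($k{\left(M \right)} = \frac{1}{\left(M + 270\right) + 368} = \frac{1}{\left(270 + M\right) + 368} = \frac{1}{638 + M}$)
$J{\left(p \right)} = 7 - p^{2}$ ($J{\left(p \right)} = 4 - \left(p p - 3\right) = 4 - \left(p^{2} - 3\right) = 4 - \left(-3 + p^{2}\right) = 7 - p^{2}$)
$k{\left(f{\left(28 \right)} \right)} - J{\left(-1799 \right)} = \frac{1}{638 + \left(72 - 252\right)} - \left(7 - \left(-1799\right)^{2}\right) = \frac{1}{638 + \left(72 - 252\right)} - \left(7 - 3236401\right) = \frac{1}{638 - 180} - \left(7 - 3236401\right) = \frac{1}{458} - -3236394 = \frac{1}{458} + 3236394 = \frac{1482268453}{458}$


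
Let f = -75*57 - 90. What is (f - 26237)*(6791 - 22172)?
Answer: 470689362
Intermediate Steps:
f = -4365 (f = -4275 - 90 = -4365)
(f - 26237)*(6791 - 22172) = (-4365 - 26237)*(6791 - 22172) = -30602*(-15381) = 470689362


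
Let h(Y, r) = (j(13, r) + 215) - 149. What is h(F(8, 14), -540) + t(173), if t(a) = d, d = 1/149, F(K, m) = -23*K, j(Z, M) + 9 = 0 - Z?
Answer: 6557/149 ≈ 44.007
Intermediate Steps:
j(Z, M) = -9 - Z (j(Z, M) = -9 + (0 - Z) = -9 - Z)
h(Y, r) = 44 (h(Y, r) = ((-9 - 1*13) + 215) - 149 = ((-9 - 13) + 215) - 149 = (-22 + 215) - 149 = 193 - 149 = 44)
d = 1/149 ≈ 0.0067114
t(a) = 1/149
h(F(8, 14), -540) + t(173) = 44 + 1/149 = 6557/149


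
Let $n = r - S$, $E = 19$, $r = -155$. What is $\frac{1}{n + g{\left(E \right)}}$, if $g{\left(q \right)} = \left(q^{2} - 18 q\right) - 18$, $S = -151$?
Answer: $- \frac{1}{3} \approx -0.33333$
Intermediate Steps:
$g{\left(q \right)} = -18 + q^{2} - 18 q$
$n = -4$ ($n = -155 - -151 = -155 + 151 = -4$)
$\frac{1}{n + g{\left(E \right)}} = \frac{1}{-4 - \left(360 - 361\right)} = \frac{1}{-4 - -1} = \frac{1}{-4 + 1} = \frac{1}{-3} = - \frac{1}{3}$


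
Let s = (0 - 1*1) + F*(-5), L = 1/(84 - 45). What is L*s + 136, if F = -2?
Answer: 1771/13 ≈ 136.23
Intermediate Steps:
L = 1/39 ≈ 0.025641
s = 9 (s = (0 - 1*1) - 2*(-5) = (0 - 1) + 10 = -1 + 10 = 9)
L*s + 136 = (1/39)*9 + 136 = 3/13 + 136 = 1771/13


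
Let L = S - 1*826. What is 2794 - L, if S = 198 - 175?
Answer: 3597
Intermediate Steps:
S = 23
L = -803 (L = 23 - 1*826 = 23 - 826 = -803)
2794 - L = 2794 - 1*(-803) = 2794 + 803 = 3597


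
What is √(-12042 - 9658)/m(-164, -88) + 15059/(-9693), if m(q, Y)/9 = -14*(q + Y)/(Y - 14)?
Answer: -15059/9693 - 85*I*√217/2646 ≈ -1.5536 - 0.47322*I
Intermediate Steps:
m(q, Y) = -126*(Y + q)/(-14 + Y) (m(q, Y) = 9*(-14*(q + Y)/(Y - 14)) = 9*(-14*(Y + q)/(-14 + Y)) = -126*(Y + q)/(-14 + Y))
√(-12042 - 9658)/m(-164, -88) + 15059/(-9693) = √(-12042 - 9658)/((126*(-1*(-88) - 1*(-164))/(-14 - 88))) + 15059/(-9693) = √(-21700)/((126*(88 + 164)/(-102))) + 15059*(-1/9693) = (10*I*√217)/((126*(-1/102)*252)) - 15059/9693 = (10*I*√217)/(-5292/17) - 15059/9693 = (10*I*√217)*(-17/5292) - 15059/9693 = -85*I*√217/2646 - 15059/9693 = -15059/9693 - 85*I*√217/2646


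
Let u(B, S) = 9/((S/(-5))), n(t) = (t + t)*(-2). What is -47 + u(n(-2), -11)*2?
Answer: -427/11 ≈ -38.818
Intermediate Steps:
n(t) = -4*t (n(t) = (2*t)*(-2) = -4*t)
u(B, S) = -45/S (u(B, S) = 9/((S*(-⅕))) = 9/((-S/5)) = 9*(-5/S) = -45/S)
-47 + u(n(-2), -11)*2 = -47 - 45/(-11)*2 = -47 - 45*(-1/11)*2 = -47 + (45/11)*2 = -47 + 90/11 = -427/11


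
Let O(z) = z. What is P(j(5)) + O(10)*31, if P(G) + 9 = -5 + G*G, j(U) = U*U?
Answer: 921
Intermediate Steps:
j(U) = U²
P(G) = -14 + G² (P(G) = -9 + (-5 + G*G) = -9 + (-5 + G²) = -14 + G²)
P(j(5)) + O(10)*31 = (-14 + (5²)²) + 10*31 = (-14 + 25²) + 310 = (-14 + 625) + 310 = 611 + 310 = 921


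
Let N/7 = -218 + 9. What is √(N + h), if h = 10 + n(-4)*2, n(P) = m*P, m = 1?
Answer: I*√1461 ≈ 38.223*I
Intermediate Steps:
n(P) = P (n(P) = 1*P = P)
N = -1463 (N = 7*(-218 + 9) = 7*(-209) = -1463)
h = 2 (h = 10 - 4*2 = 10 - 8 = 2)
√(N + h) = √(-1463 + 2) = √(-1461) = I*√1461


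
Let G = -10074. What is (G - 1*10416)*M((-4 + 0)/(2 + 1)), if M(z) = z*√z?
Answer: 54640*I*√3/3 ≈ 31546.0*I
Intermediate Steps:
M(z) = z^(3/2)
(G - 1*10416)*M((-4 + 0)/(2 + 1)) = (-10074 - 1*10416)*((-4 + 0)/(2 + 1))^(3/2) = (-10074 - 10416)*(-4/3)^(3/2) = -20490*(-8*I*√3/9) = -(-54640)*I*√3/3 = 54640*I*√3/3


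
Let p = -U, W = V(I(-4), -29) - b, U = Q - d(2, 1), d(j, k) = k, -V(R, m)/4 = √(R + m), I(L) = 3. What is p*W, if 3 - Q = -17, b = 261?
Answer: 4959 + 76*I*√26 ≈ 4959.0 + 387.53*I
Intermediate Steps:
V(R, m) = -4*√(R + m)
Q = 20 (Q = 3 - 1*(-17) = 3 + 17 = 20)
U = 19 (U = 20 - 1*1 = 20 - 1 = 19)
W = -261 - 4*I*√26 (W = -4*√(3 - 29) - 1*261 = -4*I*√26 - 261 = -261 - 4*I*√26 ≈ -261.0 - 20.396*I)
p = -19 (p = -1*19 = -19)
p*W = -19*(-261 - 4*I*√26) = 4959 + 76*I*√26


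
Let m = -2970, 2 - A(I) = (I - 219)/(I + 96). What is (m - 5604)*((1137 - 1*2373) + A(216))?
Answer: 550172145/52 ≈ 1.0580e+7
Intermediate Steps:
A(I) = 2 - (-219 + I)/(96 + I) (A(I) = 2 - (I - 219)/(I + 96) = 2 - (-219 + I)/(96 + I))
(m - 5604)*((1137 - 1*2373) + A(216)) = (-2970 - 5604)*((1137 - 1*2373) + (411 + 216)/(96 + 216)) = -8574*((1137 - 2373) + 627/312) = -8574*(-1236 + (1/312)*627) = -8574*(-1236 + 209/104) = -8574*(-128335/104) = 550172145/52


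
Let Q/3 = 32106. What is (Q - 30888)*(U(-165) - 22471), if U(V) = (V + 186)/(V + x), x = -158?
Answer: -474901016220/323 ≈ -1.4703e+9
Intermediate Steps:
Q = 96318 (Q = 3*32106 = 96318)
U(V) = (186 + V)/(-158 + V) (U(V) = (V + 186)/(V - 158) = (186 + V)/(-158 + V))
(Q - 30888)*(U(-165) - 22471) = (96318 - 30888)*((186 - 165)/(-158 - 165) - 22471) = 65430*(21/(-323) - 22471) = 65430*(-1/323*21 - 22471) = 65430*(-21/323 - 22471) = 65430*(-7258154/323) = -474901016220/323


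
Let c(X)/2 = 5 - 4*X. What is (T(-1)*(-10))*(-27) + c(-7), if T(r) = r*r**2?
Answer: -204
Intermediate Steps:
c(X) = 10 - 8*X (c(X) = 2*(5 - 4*X) = 10 - 8*X)
T(r) = r**3
(T(-1)*(-10))*(-27) + c(-7) = ((-1)**3*(-10))*(-27) + (10 - 8*(-7)) = -1*(-10)*(-27) + (10 + 56) = 10*(-27) + 66 = -270 + 66 = -204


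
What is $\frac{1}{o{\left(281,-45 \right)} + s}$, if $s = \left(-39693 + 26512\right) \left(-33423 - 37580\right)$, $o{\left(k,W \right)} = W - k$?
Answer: $\frac{1}{935890217} \approx 1.0685 \cdot 10^{-9}$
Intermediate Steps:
$s = 935890543$ ($s = \left(-13181\right) \left(-71003\right) = 935890543$)
$\frac{1}{o{\left(281,-45 \right)} + s} = \frac{1}{\left(-45 - 281\right) + 935890543} = \frac{1}{-326 + 935890543} = \frac{1}{935890217}$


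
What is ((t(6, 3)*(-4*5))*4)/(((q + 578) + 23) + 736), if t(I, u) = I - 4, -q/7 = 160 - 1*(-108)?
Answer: 160/539 ≈ 0.29685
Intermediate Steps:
q = -1876 (q = -7*(160 - 1*(-108)) = -7*(160 + 108) = -7*268 = -1876)
t(I, u) = -4 + I
((t(6, 3)*(-4*5))*4)/(((q + 578) + 23) + 736) = (((-4 + 6)*(-4*5))*4)/(((-1876 + 578) + 23) + 736) = ((2*(-20))*4)/((-1298 + 23) + 736) = (-40*4)/(-1275 + 736) = -160/(-539) = -160*(-1/539) = 160/539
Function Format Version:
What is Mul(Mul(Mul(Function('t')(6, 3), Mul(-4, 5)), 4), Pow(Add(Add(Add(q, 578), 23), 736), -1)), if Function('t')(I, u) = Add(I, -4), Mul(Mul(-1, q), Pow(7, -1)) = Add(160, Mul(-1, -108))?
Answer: Rational(160, 539) ≈ 0.29685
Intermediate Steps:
q = -1876 (q = Mul(-7, Add(160, Mul(-1, -108))) = Mul(-7, Add(160, 108)) = Mul(-7, 268) = -1876)
Function('t')(I, u) = Add(-4, I)
Mul(Mul(Mul(Function('t')(6, 3), Mul(-4, 5)), 4), Pow(Add(Add(Add(q, 578), 23), 736), -1)) = Mul(Mul(Mul(Add(-4, 6), Mul(-4, 5)), 4), Pow(Add(Add(Add(-1876, 578), 23), 736), -1)) = Mul(Mul(Mul(2, -20), 4), Pow(Add(Add(-1298, 23), 736), -1)) = Mul(Mul(-40, 4), Pow(Add(-1275, 736), -1)) = Mul(-160, Pow(-539, -1)) = Mul(-160, Rational(-1, 539)) = Rational(160, 539)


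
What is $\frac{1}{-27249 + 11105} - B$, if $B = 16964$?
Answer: $- \frac{273866817}{16144} \approx -16964.0$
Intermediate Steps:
$\frac{1}{-27249 + 11105} - B = \frac{1}{-27249 + 11105} - 16964 = \frac{1}{-16144} - 16964 = - \frac{1}{16144} - 16964 = - \frac{273866817}{16144}$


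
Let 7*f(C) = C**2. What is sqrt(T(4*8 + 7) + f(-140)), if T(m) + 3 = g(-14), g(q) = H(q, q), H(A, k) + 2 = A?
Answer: 3*sqrt(309) ≈ 52.735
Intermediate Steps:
H(A, k) = -2 + A
f(C) = C**2/7
g(q) = -2 + q
T(m) = -19 (T(m) = -3 + (-2 - 14) = -3 - 16 = -19)
sqrt(T(4*8 + 7) + f(-140)) = sqrt(-19 + (1/7)*(-140)**2) = sqrt(-19 + (1/7)*19600) = sqrt(-19 + 2800) = sqrt(2781) = 3*sqrt(309)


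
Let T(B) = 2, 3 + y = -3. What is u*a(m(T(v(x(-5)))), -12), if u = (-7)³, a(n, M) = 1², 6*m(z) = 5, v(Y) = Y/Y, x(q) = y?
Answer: -343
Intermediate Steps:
y = -6 (y = -3 - 3 = -6)
x(q) = -6
v(Y) = 1
m(z) = ⅚ (m(z) = (⅙)*5 = ⅚)
a(n, M) = 1
u = -343
u*a(m(T(v(x(-5)))), -12) = -343*1 = -343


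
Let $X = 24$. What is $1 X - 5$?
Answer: $19$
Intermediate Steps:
$1 X - 5 = 1 \cdot 24 - 5 = 24 - 5 = 19$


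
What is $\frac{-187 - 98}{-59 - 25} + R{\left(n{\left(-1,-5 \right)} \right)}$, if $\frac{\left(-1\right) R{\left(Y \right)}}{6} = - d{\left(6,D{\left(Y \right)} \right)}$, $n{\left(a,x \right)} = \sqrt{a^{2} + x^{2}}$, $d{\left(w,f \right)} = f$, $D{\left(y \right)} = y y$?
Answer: $\frac{4463}{28} \approx 159.39$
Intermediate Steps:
$D{\left(y \right)} = y^{2}$
$R{\left(Y \right)} = 6 Y^{2}$ ($R{\left(Y \right)} = - 6 \left(- Y^{2}\right) = 6 Y^{2}$)
$\frac{-187 - 98}{-59 - 25} + R{\left(n{\left(-1,-5 \right)} \right)} = \frac{-187 - 98}{-59 - 25} + 6 \left(\sqrt{\left(-1\right)^{2} + \left(-5\right)^{2}}\right)^{2} = - \frac{285}{-84} + 6 \left(\sqrt{1 + 25}\right)^{2} = \left(-285\right) \left(- \frac{1}{84}\right) + 6 \left(\sqrt{26}\right)^{2} = \frac{95}{28} + 6 \cdot 26 = \frac{95}{28} + 156 = \frac{4463}{28}$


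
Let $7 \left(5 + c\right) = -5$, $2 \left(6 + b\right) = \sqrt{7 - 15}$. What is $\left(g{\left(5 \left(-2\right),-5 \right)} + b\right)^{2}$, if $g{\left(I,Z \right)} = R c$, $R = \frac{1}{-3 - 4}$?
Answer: $\frac{59714}{2401} - \frac{508 i \sqrt{2}}{49} \approx 24.87 - 14.662 i$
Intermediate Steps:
$b = -6 + i \sqrt{2}$ ($b = -6 + \frac{\sqrt{7 - 15}}{2} = -6 + \frac{\sqrt{-8}}{2} = -6 + \frac{2 i \sqrt{2}}{2} = -6 + i \sqrt{2} \approx -6.0 + 1.4142 i$)
$c = - \frac{40}{7}$ ($c = -5 + \frac{1}{7} \left(-5\right) = -5 - \frac{5}{7} = - \frac{40}{7} \approx -5.7143$)
$R = - \frac{1}{7}$ ($R = \frac{1}{-7} = - \frac{1}{7} \approx -0.14286$)
$g{\left(I,Z \right)} = \frac{40}{49}$ ($g{\left(I,Z \right)} = \left(- \frac{1}{7}\right) \left(- \frac{40}{7}\right) = \frac{40}{49}$)
$\left(g{\left(5 \left(-2\right),-5 \right)} + b\right)^{2} = \left(\frac{40}{49} - \left(6 - i \sqrt{2}\right)\right)^{2} = \left(- \frac{254}{49} + i \sqrt{2}\right)^{2}$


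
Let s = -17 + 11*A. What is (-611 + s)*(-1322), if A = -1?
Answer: 844758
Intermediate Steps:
s = -28 (s = -17 + 11*(-1) = -17 - 11 = -28)
(-611 + s)*(-1322) = (-611 - 28)*(-1322) = -639*(-1322) = 844758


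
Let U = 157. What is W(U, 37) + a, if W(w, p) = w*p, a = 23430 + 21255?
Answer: 50494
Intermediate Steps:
a = 44685
W(w, p) = p*w
W(U, 37) + a = 37*157 + 44685 = 5809 + 44685 = 50494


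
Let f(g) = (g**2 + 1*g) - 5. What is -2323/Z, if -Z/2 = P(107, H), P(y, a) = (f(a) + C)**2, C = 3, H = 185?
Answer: 101/102948736 ≈ 9.8107e-7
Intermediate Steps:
f(g) = -5 + g + g**2 (f(g) = (g**2 + g) - 5 = (g + g**2) - 5 = -5 + g + g**2)
P(y, a) = (-2 + a + a**2)**2 (P(y, a) = ((-5 + a + a**2) + 3)**2 = (-2 + a + a**2)**2)
Z = -2367820928 (Z = -2*(-2 + 185 + 185**2)**2 = -2*(-2 + 185 + 34225)**2 = -2*34408**2 = -2*1183910464 = -2367820928)
-2323/Z = -2323/(-2367820928) = -2323*(-1/2367820928) = 101/102948736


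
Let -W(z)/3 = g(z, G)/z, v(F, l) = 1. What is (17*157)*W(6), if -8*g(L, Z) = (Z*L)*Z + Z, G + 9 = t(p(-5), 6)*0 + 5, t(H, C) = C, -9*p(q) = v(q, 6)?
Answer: 61387/4 ≈ 15347.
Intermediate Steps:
p(q) = -⅑ (p(q) = -⅑*1 = -⅑)
G = -4 (G = -9 + (6*0 + 5) = -9 + (0 + 5) = -9 + 5 = -4)
g(L, Z) = -Z/8 - L*Z²/8 (g(L, Z) = -((Z*L)*Z + Z)/8 = -((L*Z)*Z + Z)/8 = -(L*Z² + Z)/8 = -(Z + L*Z²)/8 = -Z/8 - L*Z²/8)
W(z) = -3*(½ - 2*z)/z (W(z) = -3*(-⅛*(-4)*(1 + z*(-4)))/z = -3*(-⅛*(-4)*(1 - 4*z))/z = -3*(½ - 2*z)/z)
(17*157)*W(6) = (17*157)*(6 - 3/2/6) = 2669*(6 - 3/2*⅙) = 2669*(6 - ¼) = 2669*(23/4) = 61387/4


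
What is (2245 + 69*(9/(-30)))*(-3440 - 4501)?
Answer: -176631663/10 ≈ -1.7663e+7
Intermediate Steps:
(2245 + 69*(9/(-30)))*(-3440 - 4501) = (2245 + 69*(9*(-1/30)))*(-7941) = (2245 + 69*(-3/10))*(-7941) = (2245 - 207/10)*(-7941) = (22243/10)*(-7941) = -176631663/10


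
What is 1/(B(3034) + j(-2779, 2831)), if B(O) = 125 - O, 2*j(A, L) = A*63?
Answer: -2/180895 ≈ -1.1056e-5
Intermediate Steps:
j(A, L) = 63*A/2 (j(A, L) = (A*63)/2 = (63*A)/2 = 63*A/2)
1/(B(3034) + j(-2779, 2831)) = 1/((125 - 1*3034) + (63/2)*(-2779)) = 1/((125 - 3034) - 175077/2) = 1/(-2909 - 175077/2) = 1/(-180895/2) = -2/180895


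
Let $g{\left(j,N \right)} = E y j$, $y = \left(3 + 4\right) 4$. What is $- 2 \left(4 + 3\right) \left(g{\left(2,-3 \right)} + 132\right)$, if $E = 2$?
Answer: $-3416$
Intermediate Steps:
$y = 28$ ($y = 7 \cdot 4 = 28$)
$g{\left(j,N \right)} = 56 j$ ($g{\left(j,N \right)} = 2 \cdot 28 j = 56 j$)
$- 2 \left(4 + 3\right) \left(g{\left(2,-3 \right)} + 132\right) = - 2 \left(4 + 3\right) \left(56 \cdot 2 + 132\right) = \left(-2\right) 7 \left(112 + 132\right) = \left(-14\right) 244 = -3416$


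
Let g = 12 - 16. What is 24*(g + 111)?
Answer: 2568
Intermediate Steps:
g = -4
24*(g + 111) = 24*(-4 + 111) = 24*107 = 2568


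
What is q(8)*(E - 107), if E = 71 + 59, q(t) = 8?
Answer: 184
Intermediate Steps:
E = 130
q(8)*(E - 107) = 8*(130 - 107) = 8*23 = 184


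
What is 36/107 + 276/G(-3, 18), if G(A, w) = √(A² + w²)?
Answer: 36/107 + 92*√37/37 ≈ 15.461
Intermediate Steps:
36/107 + 276/G(-3, 18) = 36/107 + 276/(√((-3)² + 18²)) = 36*(1/107) + 276/(√(9 + 324)) = 36/107 + 276/(√333) = 36/107 + 276/((3*√37)) = 36/107 + 276*(√37/111) = 36/107 + 92*√37/37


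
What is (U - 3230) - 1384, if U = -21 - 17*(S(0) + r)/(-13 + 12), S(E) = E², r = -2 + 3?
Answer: -4618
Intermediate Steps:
r = 1
U = -4 (U = -21 - 17*(0² + 1)/(-13 + 12) = -21 - 17*(0 + 1)/(-1) = -21 - 17*(-1) = -21 + 17 = -4)
(U - 3230) - 1384 = (-4 - 3230) - 1384 = -3234 - 1384 = -4618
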